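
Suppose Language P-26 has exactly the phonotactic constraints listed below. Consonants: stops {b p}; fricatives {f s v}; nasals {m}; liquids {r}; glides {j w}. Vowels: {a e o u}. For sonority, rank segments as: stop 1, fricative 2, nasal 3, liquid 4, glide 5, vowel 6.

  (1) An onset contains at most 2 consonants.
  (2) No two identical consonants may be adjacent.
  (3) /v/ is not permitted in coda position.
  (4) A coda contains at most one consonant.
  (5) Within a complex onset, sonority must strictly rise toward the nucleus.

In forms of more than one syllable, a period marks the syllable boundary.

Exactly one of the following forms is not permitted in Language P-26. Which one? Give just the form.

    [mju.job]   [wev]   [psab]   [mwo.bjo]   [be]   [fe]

[mju.job] — σ1 onset /mj/ (3→5 rises), coda /∅/ ok; σ2 onset /j/, coda /b/ ok → permitted
[wev] — violates constraint 3: syllable 1 coda contains /v/ → not permitted
[psab] — σ1 onset /ps/ (1→2 rises), coda /b/ ok → permitted
[mwo.bjo] — σ1 onset /mw/ (3→5 rises), coda /∅/ ok; σ2 onset /bj/ (1→5 rises), coda /∅/ ok → permitted
[be] — σ1 onset /b/, coda /∅/ ok → permitted
[fe] — σ1 onset /f/, coda /∅/ ok → permitted

[wev]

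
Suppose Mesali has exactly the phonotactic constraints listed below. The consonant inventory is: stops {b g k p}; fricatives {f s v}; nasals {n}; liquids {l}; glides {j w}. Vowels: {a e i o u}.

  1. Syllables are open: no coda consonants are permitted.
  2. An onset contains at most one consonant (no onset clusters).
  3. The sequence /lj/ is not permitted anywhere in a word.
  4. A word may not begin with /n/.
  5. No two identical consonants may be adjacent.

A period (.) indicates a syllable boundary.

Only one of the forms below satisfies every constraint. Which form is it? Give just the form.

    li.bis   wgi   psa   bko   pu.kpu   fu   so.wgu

fu

li.bis — violates constraint 1: syllable 2 coda /s/ has 1 consonant (> 0) → not permitted
wgi — violates constraint 2: syllable 1 onset /wg/ has 2 consonants (> 1) → not permitted
psa — violates constraint 2: syllable 1 onset /ps/ has 2 consonants (> 1) → not permitted
bko — violates constraint 2: syllable 1 onset /bk/ has 2 consonants (> 1) → not permitted
pu.kpu — violates constraint 2: syllable 2 onset /kp/ has 2 consonants (> 1) → not permitted
fu — σ1 onset /f/, coda /∅/ ok → permitted
so.wgu — violates constraint 2: syllable 2 onset /wg/ has 2 consonants (> 1) → not permitted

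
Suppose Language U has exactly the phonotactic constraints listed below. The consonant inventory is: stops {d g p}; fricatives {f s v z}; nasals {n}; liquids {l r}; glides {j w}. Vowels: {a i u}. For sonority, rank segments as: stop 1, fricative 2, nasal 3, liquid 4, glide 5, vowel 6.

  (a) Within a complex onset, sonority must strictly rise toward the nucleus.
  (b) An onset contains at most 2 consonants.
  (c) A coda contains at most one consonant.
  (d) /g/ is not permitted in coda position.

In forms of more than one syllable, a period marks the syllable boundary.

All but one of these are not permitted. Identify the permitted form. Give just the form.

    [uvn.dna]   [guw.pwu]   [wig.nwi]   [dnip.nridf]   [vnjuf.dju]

[uvn.dna] — violates constraint (c): syllable 1 coda /vn/ has 2 consonants (> 1) → not permitted
[guw.pwu] — σ1 onset /g/, coda /w/ ok; σ2 onset /pw/ (1→5 rises), coda /∅/ ok → permitted
[wig.nwi] — violates constraint (d): syllable 1 coda contains /g/ → not permitted
[dnip.nridf] — violates constraint (c): syllable 2 coda /df/ has 2 consonants (> 1) → not permitted
[vnjuf.dju] — violates constraint (b): syllable 1 onset /vnj/ has 3 consonants (> 2) → not permitted

[guw.pwu]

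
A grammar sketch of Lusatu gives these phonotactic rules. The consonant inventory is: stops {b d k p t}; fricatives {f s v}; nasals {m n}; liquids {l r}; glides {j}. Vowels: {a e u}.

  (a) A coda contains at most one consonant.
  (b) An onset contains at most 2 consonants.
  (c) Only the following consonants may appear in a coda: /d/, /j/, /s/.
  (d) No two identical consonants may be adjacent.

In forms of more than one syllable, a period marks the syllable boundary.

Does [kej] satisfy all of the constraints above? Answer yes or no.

yes

[kej] — σ1 onset /k/, coda /j/ ok → well-formed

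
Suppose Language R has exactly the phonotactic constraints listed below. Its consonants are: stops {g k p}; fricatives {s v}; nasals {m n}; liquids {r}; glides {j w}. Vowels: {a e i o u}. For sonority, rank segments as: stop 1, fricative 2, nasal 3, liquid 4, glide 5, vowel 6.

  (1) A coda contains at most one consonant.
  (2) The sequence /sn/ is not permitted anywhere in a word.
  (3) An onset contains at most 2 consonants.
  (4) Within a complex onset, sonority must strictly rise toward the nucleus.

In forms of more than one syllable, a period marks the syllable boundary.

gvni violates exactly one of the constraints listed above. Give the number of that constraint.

gvni: syllable 1 onset /gvn/ has 3 consonants (> 2).
This is a violation of constraint 3: "An onset contains at most 2 consonants."
The remaining constraints (1, 2, 4) are satisfied.

3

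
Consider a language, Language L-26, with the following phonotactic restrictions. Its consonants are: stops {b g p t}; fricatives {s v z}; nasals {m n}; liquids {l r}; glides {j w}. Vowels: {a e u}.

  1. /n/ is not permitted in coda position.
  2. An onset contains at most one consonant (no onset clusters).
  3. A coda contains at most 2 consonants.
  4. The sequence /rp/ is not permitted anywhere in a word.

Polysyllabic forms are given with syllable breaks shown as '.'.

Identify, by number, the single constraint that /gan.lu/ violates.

1

/gan.lu/: syllable 1 coda contains /n/.
This is a violation of constraint 1: "/n/ is not permitted in coda position."
The remaining constraints (2, 3, 4) are satisfied.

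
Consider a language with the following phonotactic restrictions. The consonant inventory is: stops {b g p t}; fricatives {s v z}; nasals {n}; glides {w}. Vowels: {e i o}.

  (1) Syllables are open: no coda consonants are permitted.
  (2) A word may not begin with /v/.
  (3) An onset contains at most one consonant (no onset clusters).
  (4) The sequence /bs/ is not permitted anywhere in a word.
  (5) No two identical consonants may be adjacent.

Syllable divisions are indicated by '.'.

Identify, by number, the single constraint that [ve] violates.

2

[ve]: word begins with /v/.
This is a violation of constraint 2: "A word may not begin with /v/."
The remaining constraints (1, 3, 4, 5) are satisfied.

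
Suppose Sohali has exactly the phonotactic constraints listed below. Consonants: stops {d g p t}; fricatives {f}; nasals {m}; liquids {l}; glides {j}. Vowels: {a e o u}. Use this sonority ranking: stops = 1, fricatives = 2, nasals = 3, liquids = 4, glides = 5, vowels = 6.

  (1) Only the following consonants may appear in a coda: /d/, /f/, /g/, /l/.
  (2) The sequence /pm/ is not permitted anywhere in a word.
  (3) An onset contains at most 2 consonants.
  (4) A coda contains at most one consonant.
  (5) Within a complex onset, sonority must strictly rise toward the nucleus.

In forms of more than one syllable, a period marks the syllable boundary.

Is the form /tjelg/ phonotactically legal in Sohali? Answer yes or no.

no

/tjelg/ — violates constraint 4: syllable 1 coda /lg/ has 2 consonants (> 1) → phonotactically illegal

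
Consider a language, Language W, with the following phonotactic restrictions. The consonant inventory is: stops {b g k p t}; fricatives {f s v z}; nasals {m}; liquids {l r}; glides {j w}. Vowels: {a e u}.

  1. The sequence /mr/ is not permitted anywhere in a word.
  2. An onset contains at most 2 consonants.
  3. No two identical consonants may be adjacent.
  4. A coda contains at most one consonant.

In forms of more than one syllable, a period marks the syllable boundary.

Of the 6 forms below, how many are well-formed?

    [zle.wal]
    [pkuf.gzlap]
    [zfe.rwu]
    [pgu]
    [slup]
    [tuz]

5

[zle.wal] — σ1 onset /zl/ (2C), coda /∅/ ok; σ2 onset /w/, coda /l/ ok → well-formed
[pkuf.gzlap] — violates constraint 2: syllable 2 onset /gzl/ has 3 consonants (> 2) → ill-formed
[zfe.rwu] — σ1 onset /zf/ (2C), coda /∅/ ok; σ2 onset /rw/ (2C), coda /∅/ ok → well-formed
[pgu] — σ1 onset /pg/ (2C), coda /∅/ ok → well-formed
[slup] — σ1 onset /sl/ (2C), coda /p/ ok → well-formed
[tuz] — σ1 onset /t/, coda /z/ ok → well-formed
Well-formed: [zle.wal], [zfe.rwu], [pgu], [slup], [tuz] → 5.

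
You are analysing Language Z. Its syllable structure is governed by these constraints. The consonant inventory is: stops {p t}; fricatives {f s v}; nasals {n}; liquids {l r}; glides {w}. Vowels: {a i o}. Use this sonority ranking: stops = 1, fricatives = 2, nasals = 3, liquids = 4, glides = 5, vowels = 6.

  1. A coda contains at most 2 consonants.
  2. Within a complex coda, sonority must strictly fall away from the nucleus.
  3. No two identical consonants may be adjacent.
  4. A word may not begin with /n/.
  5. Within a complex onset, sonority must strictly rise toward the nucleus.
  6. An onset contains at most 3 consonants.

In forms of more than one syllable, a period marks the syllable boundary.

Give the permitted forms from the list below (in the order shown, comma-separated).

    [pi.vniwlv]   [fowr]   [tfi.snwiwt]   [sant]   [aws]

[pi.vniwlv] — violates constraint 1: syllable 2 coda /wlv/ has 3 consonants (> 2) → not permitted
[fowr] — σ1 onset /f/, coda /wr/ (5→4 falls) ok → permitted
[tfi.snwiwt] — σ1 onset /tf/ (1→2 rises), coda /∅/ ok; σ2 onset /snw/ (2→3→5 rises), coda /wt/ (5→1 falls) ok → permitted
[sant] — σ1 onset /s/, coda /nt/ (3→1 falls) ok → permitted
[aws] — σ1 onset /∅/, coda /ws/ (5→2 falls) ok → permitted

[fowr], [tfi.snwiwt], [sant], [aws]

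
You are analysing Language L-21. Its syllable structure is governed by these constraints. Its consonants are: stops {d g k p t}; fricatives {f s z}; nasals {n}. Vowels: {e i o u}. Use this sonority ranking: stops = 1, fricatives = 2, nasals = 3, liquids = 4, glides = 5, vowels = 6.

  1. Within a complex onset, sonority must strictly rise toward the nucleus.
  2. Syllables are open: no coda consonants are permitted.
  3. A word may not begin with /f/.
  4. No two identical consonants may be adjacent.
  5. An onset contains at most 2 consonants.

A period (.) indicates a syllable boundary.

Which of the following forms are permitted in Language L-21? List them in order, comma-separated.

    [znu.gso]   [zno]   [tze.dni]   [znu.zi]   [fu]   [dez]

[znu.gso], [zno], [tze.dni], [znu.zi]

[znu.gso] — σ1 onset /zn/ (2→3 rises), coda /∅/ ok; σ2 onset /gs/ (1→2 rises), coda /∅/ ok → permitted
[zno] — σ1 onset /zn/ (2→3 rises), coda /∅/ ok → permitted
[tze.dni] — σ1 onset /tz/ (1→2 rises), coda /∅/ ok; σ2 onset /dn/ (1→3 rises), coda /∅/ ok → permitted
[znu.zi] — σ1 onset /zn/ (2→3 rises), coda /∅/ ok; σ2 onset /z/, coda /∅/ ok → permitted
[fu] — violates constraint 3: word begins with /f/ → not permitted
[dez] — violates constraint 2: syllable 1 coda /z/ has 1 consonant (> 0) → not permitted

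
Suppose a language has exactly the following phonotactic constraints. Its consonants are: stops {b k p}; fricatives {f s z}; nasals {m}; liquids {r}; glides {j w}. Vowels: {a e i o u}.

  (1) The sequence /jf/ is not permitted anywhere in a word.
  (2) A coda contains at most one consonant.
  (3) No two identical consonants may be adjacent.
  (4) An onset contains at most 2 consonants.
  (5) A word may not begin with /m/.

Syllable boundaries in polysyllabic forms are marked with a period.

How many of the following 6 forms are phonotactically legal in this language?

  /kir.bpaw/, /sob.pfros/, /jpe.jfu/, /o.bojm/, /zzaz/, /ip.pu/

1

/kir.bpaw/ — σ1 onset /k/, coda /r/ ok; σ2 onset /bp/ (2C), coda /w/ ok → phonotactically legal
/sob.pfros/ — violates constraint 4: syllable 2 onset /pfr/ has 3 consonants (> 2) → phonotactically illegal
/jpe.jfu/ — violates constraint 1: contains banned sequence /jf/ → phonotactically illegal
/o.bojm/ — violates constraint 2: syllable 2 coda /jm/ has 2 consonants (> 1) → phonotactically illegal
/zzaz/ — violates constraint 3: adjacent identical consonants /zz/ → phonotactically illegal
/ip.pu/ — violates constraint 3: adjacent identical consonants /pp/ → phonotactically illegal
Phonotactically legal: /kir.bpaw/ → 1.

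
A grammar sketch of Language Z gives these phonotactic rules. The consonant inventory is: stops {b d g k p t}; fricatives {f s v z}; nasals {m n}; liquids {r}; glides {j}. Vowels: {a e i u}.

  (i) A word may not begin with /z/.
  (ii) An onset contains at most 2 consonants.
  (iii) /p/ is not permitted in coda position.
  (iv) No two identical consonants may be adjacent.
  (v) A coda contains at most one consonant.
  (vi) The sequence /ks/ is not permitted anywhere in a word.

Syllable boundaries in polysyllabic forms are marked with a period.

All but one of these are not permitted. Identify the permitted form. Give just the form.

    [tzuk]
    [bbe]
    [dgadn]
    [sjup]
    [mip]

[tzuk] — σ1 onset /tz/ (2C), coda /k/ ok → permitted
[bbe] — violates constraint (iv): adjacent identical consonants /bb/ → not permitted
[dgadn] — violates constraint (v): syllable 1 coda /dn/ has 2 consonants (> 1) → not permitted
[sjup] — violates constraint (iii): syllable 1 coda contains /p/ → not permitted
[mip] — violates constraint (iii): syllable 1 coda contains /p/ → not permitted

[tzuk]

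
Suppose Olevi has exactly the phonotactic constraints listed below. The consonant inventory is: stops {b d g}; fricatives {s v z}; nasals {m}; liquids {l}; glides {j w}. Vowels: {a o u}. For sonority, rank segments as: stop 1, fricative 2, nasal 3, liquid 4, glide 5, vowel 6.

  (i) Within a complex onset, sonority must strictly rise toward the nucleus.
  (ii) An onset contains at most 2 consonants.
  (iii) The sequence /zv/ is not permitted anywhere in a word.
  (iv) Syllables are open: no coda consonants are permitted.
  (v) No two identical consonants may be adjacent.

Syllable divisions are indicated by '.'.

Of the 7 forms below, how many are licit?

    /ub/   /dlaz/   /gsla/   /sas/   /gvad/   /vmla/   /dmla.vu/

0

/ub/ — violates constraint (iv): syllable 1 coda /b/ has 1 consonant (> 0) → illicit
/dlaz/ — violates constraint (iv): syllable 1 coda /z/ has 1 consonant (> 0) → illicit
/gsla/ — violates constraint (ii): syllable 1 onset /gsl/ has 3 consonants (> 2) → illicit
/sas/ — violates constraint (iv): syllable 1 coda /s/ has 1 consonant (> 0) → illicit
/gvad/ — violates constraint (iv): syllable 1 coda /d/ has 1 consonant (> 0) → illicit
/vmla/ — violates constraint (ii): syllable 1 onset /vml/ has 3 consonants (> 2) → illicit
/dmla.vu/ — violates constraint (ii): syllable 1 onset /dml/ has 3 consonants (> 2) → illicit
No form is licit → 0.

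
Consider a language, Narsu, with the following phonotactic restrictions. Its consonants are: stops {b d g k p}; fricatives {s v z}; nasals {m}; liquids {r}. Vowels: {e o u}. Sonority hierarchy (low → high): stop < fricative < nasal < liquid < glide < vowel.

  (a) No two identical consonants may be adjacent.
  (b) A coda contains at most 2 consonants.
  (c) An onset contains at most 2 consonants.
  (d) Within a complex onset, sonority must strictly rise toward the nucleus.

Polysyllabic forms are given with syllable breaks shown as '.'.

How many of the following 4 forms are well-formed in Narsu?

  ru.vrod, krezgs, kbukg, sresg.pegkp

1

ru.vrod — σ1 onset /r/, coda /∅/ ok; σ2 onset /vr/ (2→4 rises), coda /d/ ok → well-formed
krezgs — violates constraint (b): syllable 1 coda /zgs/ has 3 consonants (> 2) → ill-formed
kbukg — violates constraint (d): syllable 1 onset /kb/: /k/ (stop, 1) → /b/ (stop, 1) does not rise → ill-formed
sresg.pegkp — violates constraint (b): syllable 2 coda /gkp/ has 3 consonants (> 2) → ill-formed
Well-formed: ru.vrod → 1.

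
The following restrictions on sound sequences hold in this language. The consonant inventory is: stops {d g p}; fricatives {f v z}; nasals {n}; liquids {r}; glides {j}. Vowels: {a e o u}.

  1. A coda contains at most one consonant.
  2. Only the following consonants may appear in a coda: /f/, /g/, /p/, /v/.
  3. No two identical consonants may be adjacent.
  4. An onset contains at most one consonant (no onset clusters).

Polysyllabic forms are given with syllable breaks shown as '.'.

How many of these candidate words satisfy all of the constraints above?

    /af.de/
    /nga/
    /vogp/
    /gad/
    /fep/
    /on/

/af.de/ — σ1 onset /∅/, coda /f/ ok; σ2 onset /d/, coda /∅/ ok → permitted
/nga/ — violates constraint 4: syllable 1 onset /ng/ has 2 consonants (> 1) → not permitted
/vogp/ — violates constraint 1: syllable 1 coda /gp/ has 2 consonants (> 1) → not permitted
/gad/ — violates constraint 2: syllable 1 coda contains /d/, which is not a licensed coda consonant → not permitted
/fep/ — σ1 onset /f/, coda /p/ ok → permitted
/on/ — violates constraint 2: syllable 1 coda contains /n/, which is not a licensed coda consonant → not permitted
Permitted: /af.de/, /fep/ → 2.

2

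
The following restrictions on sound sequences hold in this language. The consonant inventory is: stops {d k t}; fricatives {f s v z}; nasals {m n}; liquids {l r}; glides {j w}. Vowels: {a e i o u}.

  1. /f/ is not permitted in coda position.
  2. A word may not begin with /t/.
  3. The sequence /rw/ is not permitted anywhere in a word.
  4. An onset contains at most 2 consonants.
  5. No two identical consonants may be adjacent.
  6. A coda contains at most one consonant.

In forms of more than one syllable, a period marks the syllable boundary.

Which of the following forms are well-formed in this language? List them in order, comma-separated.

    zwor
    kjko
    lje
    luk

zwor — σ1 onset /zw/ (2C), coda /r/ ok → well-formed
kjko — violates constraint 4: syllable 1 onset /kjk/ has 3 consonants (> 2) → ill-formed
lje — σ1 onset /lj/ (2C), coda /∅/ ok → well-formed
luk — σ1 onset /l/, coda /k/ ok → well-formed

zwor, lje, luk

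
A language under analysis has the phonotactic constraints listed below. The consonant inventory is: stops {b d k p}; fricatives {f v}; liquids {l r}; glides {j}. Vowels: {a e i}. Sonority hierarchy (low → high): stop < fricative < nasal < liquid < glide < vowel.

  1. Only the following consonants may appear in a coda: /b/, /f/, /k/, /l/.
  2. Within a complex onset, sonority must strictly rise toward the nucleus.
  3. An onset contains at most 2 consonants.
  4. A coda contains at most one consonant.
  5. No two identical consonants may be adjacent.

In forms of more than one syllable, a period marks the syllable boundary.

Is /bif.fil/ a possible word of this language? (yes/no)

/bif.fil/ — violates constraint 5: adjacent identical consonants /ff/ → not permitted

no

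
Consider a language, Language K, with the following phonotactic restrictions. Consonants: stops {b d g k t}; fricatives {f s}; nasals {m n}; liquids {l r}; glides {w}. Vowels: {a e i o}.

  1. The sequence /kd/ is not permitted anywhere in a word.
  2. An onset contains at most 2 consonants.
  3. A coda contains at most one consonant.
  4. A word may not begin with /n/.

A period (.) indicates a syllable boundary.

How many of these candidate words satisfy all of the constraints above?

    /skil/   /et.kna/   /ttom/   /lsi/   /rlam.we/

/skil/ — σ1 onset /sk/ (2C), coda /l/ ok → permitted
/et.kna/ — σ1 onset /∅/, coda /t/ ok; σ2 onset /kn/ (2C), coda /∅/ ok → permitted
/ttom/ — σ1 onset /tt/ (2C), coda /m/ ok → permitted
/lsi/ — σ1 onset /ls/ (2C), coda /∅/ ok → permitted
/rlam.we/ — σ1 onset /rl/ (2C), coda /m/ ok; σ2 onset /w/, coda /∅/ ok → permitted
Permitted: /skil/, /et.kna/, /ttom/, /lsi/, /rlam.we/ → 5.

5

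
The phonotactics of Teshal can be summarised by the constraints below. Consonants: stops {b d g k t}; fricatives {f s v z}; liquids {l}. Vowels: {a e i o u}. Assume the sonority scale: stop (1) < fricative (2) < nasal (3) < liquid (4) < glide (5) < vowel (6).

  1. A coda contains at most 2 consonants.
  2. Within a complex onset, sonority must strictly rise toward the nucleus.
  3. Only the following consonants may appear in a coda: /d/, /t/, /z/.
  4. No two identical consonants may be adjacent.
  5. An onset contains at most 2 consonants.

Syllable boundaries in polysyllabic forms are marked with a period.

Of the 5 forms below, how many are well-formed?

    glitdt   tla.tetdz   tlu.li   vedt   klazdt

2

glitdt — violates constraint 1: syllable 1 coda /tdt/ has 3 consonants (> 2) → ill-formed
tla.tetdz — violates constraint 1: syllable 2 coda /tdz/ has 3 consonants (> 2) → ill-formed
tlu.li — σ1 onset /tl/ (1→4 rises), coda /∅/ ok; σ2 onset /l/, coda /∅/ ok → well-formed
vedt — σ1 onset /v/, coda /dt/ (2C) ok → well-formed
klazdt — violates constraint 1: syllable 1 coda /zdt/ has 3 consonants (> 2) → ill-formed
Well-formed: tlu.li, vedt → 2.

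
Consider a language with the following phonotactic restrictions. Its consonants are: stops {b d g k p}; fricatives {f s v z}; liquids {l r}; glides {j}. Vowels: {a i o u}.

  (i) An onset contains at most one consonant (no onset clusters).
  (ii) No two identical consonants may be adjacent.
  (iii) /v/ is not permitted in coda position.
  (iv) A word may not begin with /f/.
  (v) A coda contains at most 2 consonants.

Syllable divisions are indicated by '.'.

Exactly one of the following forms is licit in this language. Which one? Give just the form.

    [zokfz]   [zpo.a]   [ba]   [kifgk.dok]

[zokfz] — violates constraint (v): syllable 1 coda /kfz/ has 3 consonants (> 2) → illicit
[zpo.a] — violates constraint (i): syllable 1 onset /zp/ has 2 consonants (> 1) → illicit
[ba] — σ1 onset /b/, coda /∅/ ok → licit
[kifgk.dok] — violates constraint (v): syllable 1 coda /fgk/ has 3 consonants (> 2) → illicit

[ba]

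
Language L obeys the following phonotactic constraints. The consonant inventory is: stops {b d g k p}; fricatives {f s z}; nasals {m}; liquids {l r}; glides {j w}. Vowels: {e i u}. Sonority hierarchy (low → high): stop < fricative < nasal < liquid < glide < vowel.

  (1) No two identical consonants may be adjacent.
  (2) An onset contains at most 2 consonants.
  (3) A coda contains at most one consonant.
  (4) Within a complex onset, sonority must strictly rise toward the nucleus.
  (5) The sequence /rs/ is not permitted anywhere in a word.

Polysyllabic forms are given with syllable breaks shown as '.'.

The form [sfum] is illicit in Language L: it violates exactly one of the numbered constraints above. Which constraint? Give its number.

4

[sfum]: syllable 1 onset /sf/: /s/ (fricative, 2) → /f/ (fricative, 2) does not rise.
This is a violation of constraint 4: "Within a complex onset, sonority must strictly rise toward the nucleus."
The remaining constraints (1, 2, 3, 5) are satisfied.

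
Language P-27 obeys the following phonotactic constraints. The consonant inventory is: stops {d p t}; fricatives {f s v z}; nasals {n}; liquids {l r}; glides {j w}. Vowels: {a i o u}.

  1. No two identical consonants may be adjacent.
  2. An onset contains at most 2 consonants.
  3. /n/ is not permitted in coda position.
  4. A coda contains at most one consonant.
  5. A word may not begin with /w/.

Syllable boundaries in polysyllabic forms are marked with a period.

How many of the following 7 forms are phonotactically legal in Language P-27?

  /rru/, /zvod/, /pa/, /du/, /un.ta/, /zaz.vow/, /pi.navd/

4

/rru/ — violates constraint 1: adjacent identical consonants /rr/ → phonotactically illegal
/zvod/ — σ1 onset /zv/ (2C), coda /d/ ok → phonotactically legal
/pa/ — σ1 onset /p/, coda /∅/ ok → phonotactically legal
/du/ — σ1 onset /d/, coda /∅/ ok → phonotactically legal
/un.ta/ — violates constraint 3: syllable 1 coda contains /n/ → phonotactically illegal
/zaz.vow/ — σ1 onset /z/, coda /z/ ok; σ2 onset /v/, coda /w/ ok → phonotactically legal
/pi.navd/ — violates constraint 4: syllable 2 coda /vd/ has 2 consonants (> 1) → phonotactically illegal
Phonotactically legal: /zvod/, /pa/, /du/, /zaz.vow/ → 4.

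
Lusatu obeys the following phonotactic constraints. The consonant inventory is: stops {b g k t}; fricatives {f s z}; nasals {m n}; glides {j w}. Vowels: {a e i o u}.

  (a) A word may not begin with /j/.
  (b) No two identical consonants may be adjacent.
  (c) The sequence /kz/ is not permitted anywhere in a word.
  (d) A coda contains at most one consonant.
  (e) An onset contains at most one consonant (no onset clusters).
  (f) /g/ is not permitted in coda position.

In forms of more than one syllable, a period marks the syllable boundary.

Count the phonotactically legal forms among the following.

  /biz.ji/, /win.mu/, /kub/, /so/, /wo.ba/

/biz.ji/ — σ1 onset /b/, coda /z/ ok; σ2 onset /j/, coda /∅/ ok → phonotactically legal
/win.mu/ — σ1 onset /w/, coda /n/ ok; σ2 onset /m/, coda /∅/ ok → phonotactically legal
/kub/ — σ1 onset /k/, coda /b/ ok → phonotactically legal
/so/ — σ1 onset /s/, coda /∅/ ok → phonotactically legal
/wo.ba/ — σ1 onset /w/, coda /∅/ ok; σ2 onset /b/, coda /∅/ ok → phonotactically legal
Phonotactically legal: /biz.ji/, /win.mu/, /kub/, /so/, /wo.ba/ → 5.

5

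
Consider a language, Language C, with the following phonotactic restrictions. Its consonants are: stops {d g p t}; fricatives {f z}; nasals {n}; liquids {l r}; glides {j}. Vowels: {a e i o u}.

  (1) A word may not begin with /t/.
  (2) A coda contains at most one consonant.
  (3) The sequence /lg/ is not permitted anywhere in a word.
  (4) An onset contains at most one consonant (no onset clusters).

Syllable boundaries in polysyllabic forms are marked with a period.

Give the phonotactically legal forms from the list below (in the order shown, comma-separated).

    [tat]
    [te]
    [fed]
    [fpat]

[fed]

[tat] — violates constraint 1: word begins with /t/ → phonotactically illegal
[te] — violates constraint 1: word begins with /t/ → phonotactically illegal
[fed] — σ1 onset /f/, coda /d/ ok → phonotactically legal
[fpat] — violates constraint 4: syllable 1 onset /fp/ has 2 consonants (> 1) → phonotactically illegal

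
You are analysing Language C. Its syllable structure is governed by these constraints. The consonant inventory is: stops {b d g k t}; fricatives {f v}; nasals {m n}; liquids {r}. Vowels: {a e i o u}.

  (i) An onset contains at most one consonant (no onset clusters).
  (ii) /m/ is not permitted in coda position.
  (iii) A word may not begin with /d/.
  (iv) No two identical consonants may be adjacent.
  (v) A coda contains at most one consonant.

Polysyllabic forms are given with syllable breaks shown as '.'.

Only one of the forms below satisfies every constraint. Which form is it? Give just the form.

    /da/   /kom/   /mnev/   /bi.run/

/da/ — violates constraint (iii): word begins with /d/ → ill-formed
/kom/ — violates constraint (ii): syllable 1 coda contains /m/ → ill-formed
/mnev/ — violates constraint (i): syllable 1 onset /mn/ has 2 consonants (> 1) → ill-formed
/bi.run/ — σ1 onset /b/, coda /∅/ ok; σ2 onset /r/, coda /n/ ok → well-formed

/bi.run/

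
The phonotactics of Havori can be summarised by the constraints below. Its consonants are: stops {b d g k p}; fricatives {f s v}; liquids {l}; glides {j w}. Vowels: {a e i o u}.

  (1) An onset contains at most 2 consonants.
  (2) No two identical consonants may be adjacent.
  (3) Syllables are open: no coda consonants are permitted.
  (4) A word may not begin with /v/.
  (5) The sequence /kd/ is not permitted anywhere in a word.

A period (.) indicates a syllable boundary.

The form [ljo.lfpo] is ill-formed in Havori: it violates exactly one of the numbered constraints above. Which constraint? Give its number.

1

[ljo.lfpo]: syllable 2 onset /lfp/ has 3 consonants (> 2).
This is a violation of constraint 1: "An onset contains at most 2 consonants."
The remaining constraints (2, 3, 4, 5) are satisfied.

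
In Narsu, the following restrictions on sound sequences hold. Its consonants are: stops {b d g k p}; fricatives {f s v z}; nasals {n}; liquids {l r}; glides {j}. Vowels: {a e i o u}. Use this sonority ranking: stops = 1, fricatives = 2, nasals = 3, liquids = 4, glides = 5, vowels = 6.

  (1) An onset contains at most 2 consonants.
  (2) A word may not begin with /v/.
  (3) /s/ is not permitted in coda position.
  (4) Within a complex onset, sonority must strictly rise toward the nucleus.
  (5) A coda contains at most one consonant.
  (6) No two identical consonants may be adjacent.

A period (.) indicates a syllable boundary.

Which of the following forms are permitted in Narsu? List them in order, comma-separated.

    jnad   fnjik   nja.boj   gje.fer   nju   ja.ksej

jnad — violates constraint 4: syllable 1 onset /jn/: /j/ (glide, 5) → /n/ (nasal, 3) does not rise → not permitted
fnjik — violates constraint 1: syllable 1 onset /fnj/ has 3 consonants (> 2) → not permitted
nja.boj — σ1 onset /nj/ (3→5 rises), coda /∅/ ok; σ2 onset /b/, coda /j/ ok → permitted
gje.fer — σ1 onset /gj/ (1→5 rises), coda /∅/ ok; σ2 onset /f/, coda /r/ ok → permitted
nju — σ1 onset /nj/ (3→5 rises), coda /∅/ ok → permitted
ja.ksej — σ1 onset /j/, coda /∅/ ok; σ2 onset /ks/ (1→2 rises), coda /j/ ok → permitted

nja.boj, gje.fer, nju, ja.ksej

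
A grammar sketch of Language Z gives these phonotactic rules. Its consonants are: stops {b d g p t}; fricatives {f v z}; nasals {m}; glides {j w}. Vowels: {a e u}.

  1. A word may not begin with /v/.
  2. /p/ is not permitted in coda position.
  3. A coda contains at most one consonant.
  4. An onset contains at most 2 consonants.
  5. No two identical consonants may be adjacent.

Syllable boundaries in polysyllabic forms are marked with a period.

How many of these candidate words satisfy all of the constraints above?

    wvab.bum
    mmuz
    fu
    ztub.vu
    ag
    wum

4

wvab.bum — violates constraint 5: adjacent identical consonants /bb/ → phonotactically illegal
mmuz — violates constraint 5: adjacent identical consonants /mm/ → phonotactically illegal
fu — σ1 onset /f/, coda /∅/ ok → phonotactically legal
ztub.vu — σ1 onset /zt/ (2C), coda /b/ ok; σ2 onset /v/, coda /∅/ ok → phonotactically legal
ag — σ1 onset /∅/, coda /g/ ok → phonotactically legal
wum — σ1 onset /w/, coda /m/ ok → phonotactically legal
Phonotactically legal: fu, ztub.vu, ag, wum → 4.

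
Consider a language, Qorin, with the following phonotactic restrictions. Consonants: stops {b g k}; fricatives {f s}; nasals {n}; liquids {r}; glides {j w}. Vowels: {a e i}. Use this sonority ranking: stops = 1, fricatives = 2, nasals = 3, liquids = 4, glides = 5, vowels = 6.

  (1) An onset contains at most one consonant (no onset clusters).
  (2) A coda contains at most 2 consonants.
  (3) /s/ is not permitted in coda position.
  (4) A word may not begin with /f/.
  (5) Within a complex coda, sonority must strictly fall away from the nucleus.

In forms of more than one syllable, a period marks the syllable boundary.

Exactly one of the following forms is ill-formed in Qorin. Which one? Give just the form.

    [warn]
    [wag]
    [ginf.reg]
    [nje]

[warn] — σ1 onset /w/, coda /rn/ (4→3 falls) ok → well-formed
[wag] — σ1 onset /w/, coda /g/ ok → well-formed
[ginf.reg] — σ1 onset /g/, coda /nf/ (3→2 falls) ok; σ2 onset /r/, coda /g/ ok → well-formed
[nje] — violates constraint 1: syllable 1 onset /nj/ has 2 consonants (> 1) → ill-formed

[nje]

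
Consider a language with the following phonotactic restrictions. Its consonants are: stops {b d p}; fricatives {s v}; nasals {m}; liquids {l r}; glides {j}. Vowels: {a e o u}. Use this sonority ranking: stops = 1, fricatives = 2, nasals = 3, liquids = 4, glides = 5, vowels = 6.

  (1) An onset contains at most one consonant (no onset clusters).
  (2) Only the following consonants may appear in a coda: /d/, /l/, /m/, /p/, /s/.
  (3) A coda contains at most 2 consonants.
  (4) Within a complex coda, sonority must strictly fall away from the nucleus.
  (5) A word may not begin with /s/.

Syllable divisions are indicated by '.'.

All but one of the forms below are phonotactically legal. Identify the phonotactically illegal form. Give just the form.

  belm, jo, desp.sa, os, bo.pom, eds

eds

belm — σ1 onset /b/, coda /lm/ (4→3 falls) ok → phonotactically legal
jo — σ1 onset /j/, coda /∅/ ok → phonotactically legal
desp.sa — σ1 onset /d/, coda /sp/ (2→1 falls) ok; σ2 onset /s/, coda /∅/ ok → phonotactically legal
os — σ1 onset /∅/, coda /s/ ok → phonotactically legal
bo.pom — σ1 onset /b/, coda /∅/ ok; σ2 onset /p/, coda /m/ ok → phonotactically legal
eds — violates constraint 4: syllable 1 coda /ds/: /d/ (stop, 1) → /s/ (fricative, 2) does not fall → phonotactically illegal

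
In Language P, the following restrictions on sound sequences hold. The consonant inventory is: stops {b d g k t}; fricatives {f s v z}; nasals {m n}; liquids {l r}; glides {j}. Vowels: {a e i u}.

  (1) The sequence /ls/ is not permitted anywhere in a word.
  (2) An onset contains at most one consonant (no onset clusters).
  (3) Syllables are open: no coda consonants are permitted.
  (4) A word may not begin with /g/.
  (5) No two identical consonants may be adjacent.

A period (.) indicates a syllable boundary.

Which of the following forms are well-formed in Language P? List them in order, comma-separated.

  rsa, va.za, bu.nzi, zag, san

va.za

rsa — violates constraint 2: syllable 1 onset /rs/ has 2 consonants (> 1) → ill-formed
va.za — σ1 onset /v/, coda /∅/ ok; σ2 onset /z/, coda /∅/ ok → well-formed
bu.nzi — violates constraint 2: syllable 2 onset /nz/ has 2 consonants (> 1) → ill-formed
zag — violates constraint 3: syllable 1 coda /g/ has 1 consonant (> 0) → ill-formed
san — violates constraint 3: syllable 1 coda /n/ has 1 consonant (> 0) → ill-formed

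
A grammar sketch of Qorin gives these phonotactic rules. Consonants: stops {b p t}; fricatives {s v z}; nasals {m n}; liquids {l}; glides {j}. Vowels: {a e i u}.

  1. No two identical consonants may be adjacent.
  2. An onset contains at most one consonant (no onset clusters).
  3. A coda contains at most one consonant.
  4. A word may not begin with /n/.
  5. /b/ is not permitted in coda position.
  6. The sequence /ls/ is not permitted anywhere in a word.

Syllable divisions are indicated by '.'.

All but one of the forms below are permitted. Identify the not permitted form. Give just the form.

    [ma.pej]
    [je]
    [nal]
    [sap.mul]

[nal]

[ma.pej] — σ1 onset /m/, coda /∅/ ok; σ2 onset /p/, coda /j/ ok → permitted
[je] — σ1 onset /j/, coda /∅/ ok → permitted
[nal] — violates constraint 4: word begins with /n/ → not permitted
[sap.mul] — σ1 onset /s/, coda /p/ ok; σ2 onset /m/, coda /l/ ok → permitted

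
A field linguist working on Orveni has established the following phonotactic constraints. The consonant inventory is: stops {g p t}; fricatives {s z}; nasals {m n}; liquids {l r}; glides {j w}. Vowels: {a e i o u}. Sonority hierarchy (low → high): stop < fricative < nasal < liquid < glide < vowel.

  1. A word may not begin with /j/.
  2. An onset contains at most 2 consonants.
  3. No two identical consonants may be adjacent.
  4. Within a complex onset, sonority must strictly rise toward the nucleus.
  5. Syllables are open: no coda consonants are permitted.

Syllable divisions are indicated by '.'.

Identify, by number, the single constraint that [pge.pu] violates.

[pge.pu]: syllable 1 onset /pg/: /p/ (stop, 1) → /g/ (stop, 1) does not rise.
This is a violation of constraint 4: "Within a complex onset, sonority must strictly rise toward the nucleus."
The remaining constraints (1, 2, 3, 5) are satisfied.

4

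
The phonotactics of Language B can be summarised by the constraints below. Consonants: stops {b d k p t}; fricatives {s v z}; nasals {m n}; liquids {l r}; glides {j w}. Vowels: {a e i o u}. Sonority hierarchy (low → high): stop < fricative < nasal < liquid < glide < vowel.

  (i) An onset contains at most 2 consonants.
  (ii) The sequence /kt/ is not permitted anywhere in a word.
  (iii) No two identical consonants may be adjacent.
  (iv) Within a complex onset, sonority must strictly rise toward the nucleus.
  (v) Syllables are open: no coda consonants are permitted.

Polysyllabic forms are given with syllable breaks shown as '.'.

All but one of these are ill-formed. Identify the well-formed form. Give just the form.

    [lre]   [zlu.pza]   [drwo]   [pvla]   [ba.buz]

[zlu.pza]

[lre] — violates constraint (iv): syllable 1 onset /lr/: /l/ (liquid, 4) → /r/ (liquid, 4) does not rise → ill-formed
[zlu.pza] — σ1 onset /zl/ (2→4 rises), coda /∅/ ok; σ2 onset /pz/ (1→2 rises), coda /∅/ ok → well-formed
[drwo] — violates constraint (i): syllable 1 onset /drw/ has 3 consonants (> 2) → ill-formed
[pvla] — violates constraint (i): syllable 1 onset /pvl/ has 3 consonants (> 2) → ill-formed
[ba.buz] — violates constraint (v): syllable 2 coda /z/ has 1 consonant (> 0) → ill-formed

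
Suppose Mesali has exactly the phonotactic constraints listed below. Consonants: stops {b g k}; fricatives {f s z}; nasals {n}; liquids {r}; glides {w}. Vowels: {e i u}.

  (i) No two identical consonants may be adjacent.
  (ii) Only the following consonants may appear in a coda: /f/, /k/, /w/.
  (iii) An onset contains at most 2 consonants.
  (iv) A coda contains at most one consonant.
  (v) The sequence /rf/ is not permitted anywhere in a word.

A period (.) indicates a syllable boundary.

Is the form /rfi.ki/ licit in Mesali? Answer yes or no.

/rfi.ki/ — violates constraint (v): contains banned sequence /rf/ → illicit

no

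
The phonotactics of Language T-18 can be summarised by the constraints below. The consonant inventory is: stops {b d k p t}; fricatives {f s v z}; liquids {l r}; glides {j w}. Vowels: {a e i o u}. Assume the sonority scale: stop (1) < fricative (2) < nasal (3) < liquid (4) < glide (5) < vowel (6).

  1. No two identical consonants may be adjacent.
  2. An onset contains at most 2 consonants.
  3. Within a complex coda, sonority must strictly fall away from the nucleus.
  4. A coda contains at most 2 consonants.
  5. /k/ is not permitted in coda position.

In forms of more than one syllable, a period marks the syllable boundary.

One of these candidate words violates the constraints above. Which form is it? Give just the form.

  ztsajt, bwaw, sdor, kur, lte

ztsajt — violates constraint 2: syllable 1 onset /zts/ has 3 consonants (> 2) → not permitted
bwaw — σ1 onset /bw/ (2C), coda /w/ ok → permitted
sdor — σ1 onset /sd/ (2C), coda /r/ ok → permitted
kur — σ1 onset /k/, coda /r/ ok → permitted
lte — σ1 onset /lt/ (2C), coda /∅/ ok → permitted

ztsajt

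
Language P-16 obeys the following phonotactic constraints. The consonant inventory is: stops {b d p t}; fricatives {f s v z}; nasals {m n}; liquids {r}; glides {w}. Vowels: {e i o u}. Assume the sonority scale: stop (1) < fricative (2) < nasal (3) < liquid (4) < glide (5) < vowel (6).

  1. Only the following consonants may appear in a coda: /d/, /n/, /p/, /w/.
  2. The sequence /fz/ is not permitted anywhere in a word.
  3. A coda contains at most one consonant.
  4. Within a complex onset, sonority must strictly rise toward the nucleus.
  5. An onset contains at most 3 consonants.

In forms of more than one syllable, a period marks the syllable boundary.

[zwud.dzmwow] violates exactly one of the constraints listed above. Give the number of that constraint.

[zwud.dzmwow]: syllable 2 onset /dzmw/ has 4 consonants (> 3).
This is a violation of constraint 5: "An onset contains at most 3 consonants."
The remaining constraints (1, 2, 3, 4) are satisfied.

5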